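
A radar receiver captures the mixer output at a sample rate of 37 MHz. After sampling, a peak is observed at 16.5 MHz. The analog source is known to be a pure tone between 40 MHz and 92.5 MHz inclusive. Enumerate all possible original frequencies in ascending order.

Frequencies that alias to 16.5 MHz are k·fs ± 16.5 MHz for integer k ≥ 0.
k=0: 16.5 MHz.
k=1: 20.5 MHz, 53.5 MHz.
k=2: 57.5 MHz, 90.5 MHz.
k=3: 94.5 MHz, 127.5 MHz.
Within [40 MHz, 92.5 MHz]: 53.5 MHz, 57.5 MHz, 90.5 MHz.

53.5 MHz, 57.5 MHz, 90.5 MHz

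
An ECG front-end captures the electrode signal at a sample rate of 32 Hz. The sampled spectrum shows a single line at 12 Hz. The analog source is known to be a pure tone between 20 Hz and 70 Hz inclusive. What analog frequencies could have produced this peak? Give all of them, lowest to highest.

20 Hz, 44 Hz, 52 Hz

Frequencies that alias to 12 Hz are k·fs ± 12 Hz for integer k ≥ 0.
k=0: 12 Hz.
k=1: 20 Hz, 44 Hz.
k=2: 52 Hz, 76 Hz.
k=3: 84 Hz, 108 Hz.
Within [20 Hz, 70 Hz]: 20 Hz, 44 Hz, 52 Hz.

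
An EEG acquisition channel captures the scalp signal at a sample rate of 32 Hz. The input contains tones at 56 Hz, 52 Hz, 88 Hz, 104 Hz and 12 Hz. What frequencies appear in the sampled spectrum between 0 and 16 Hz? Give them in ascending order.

fs/2 = 16 Hz.
56 Hz mod fs = 24 Hz.
24 Hz > fs/2 = 16 Hz, folds to fs − 24 Hz = 8 Hz.
52 Hz mod fs = 20 Hz.
20 Hz > fs/2 = 16 Hz, folds to fs − 20 Hz = 12 Hz.
88 Hz mod fs = 24 Hz.
24 Hz > fs/2 = 16 Hz, folds to fs − 24 Hz = 8 Hz.
104 Hz mod fs = 8 Hz.
8 Hz ≤ fs/2 = 16 Hz, appears at 8 Hz.
12 Hz ≤ fs/2 = 16 Hz, passes unchanged.
Distinct values: {8 Hz, 12 Hz}.

8 Hz, 12 Hz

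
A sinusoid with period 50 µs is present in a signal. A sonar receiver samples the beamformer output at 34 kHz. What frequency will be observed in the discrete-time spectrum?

14 kHz

T = 50 µs → f = 1/T = 20 kHz.
20 kHz > fs/2 = 17 kHz, folds to fs − 20 kHz = 14 kHz.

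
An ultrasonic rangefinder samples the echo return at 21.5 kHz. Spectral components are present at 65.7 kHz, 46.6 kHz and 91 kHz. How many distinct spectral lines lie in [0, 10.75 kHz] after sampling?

3

fs/2 = 10.75 kHz.
65.7 kHz mod fs = 1.2 kHz.
1.2 kHz ≤ fs/2 = 10.75 kHz, appears at 1.2 kHz.
46.6 kHz mod fs = 3.6 kHz.
3.6 kHz ≤ fs/2 = 10.75 kHz, appears at 3.6 kHz.
91 kHz mod fs = 5 kHz.
5 kHz ≤ fs/2 = 10.75 kHz, appears at 5 kHz.
Distinct values: {1.2 kHz, 3.6 kHz, 5 kHz} → 3.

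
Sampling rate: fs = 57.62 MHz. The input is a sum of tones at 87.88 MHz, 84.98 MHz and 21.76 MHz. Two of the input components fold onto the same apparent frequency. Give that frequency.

27.36 MHz

fs/2 = 28.81 MHz.
87.88 MHz mod fs = 30.26 MHz.
30.26 MHz > fs/2 = 28.81 MHz, folds to fs − 30.26 MHz = 27.36 MHz.
84.98 MHz mod fs = 27.36 MHz.
27.36 MHz ≤ fs/2 = 28.81 MHz, appears at 27.36 MHz.
21.76 MHz ≤ fs/2 = 28.81 MHz, passes unchanged.
84.98 MHz and 87.88 MHz both map to 27.36 MHz.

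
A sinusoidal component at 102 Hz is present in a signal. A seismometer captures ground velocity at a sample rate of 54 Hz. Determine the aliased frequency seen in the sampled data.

102 Hz mod fs = 48 Hz.
48 Hz > fs/2 = 27 Hz, folds to fs − 48 Hz = 6 Hz.

6 Hz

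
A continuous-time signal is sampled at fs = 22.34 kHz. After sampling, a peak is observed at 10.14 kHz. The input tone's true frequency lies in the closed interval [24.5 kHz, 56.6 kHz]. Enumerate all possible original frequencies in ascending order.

32.48 kHz, 34.54 kHz, 54.82 kHz

Frequencies that alias to 10.14 kHz are k·fs ± 10.14 kHz for integer k ≥ 0.
k=0: 10.14 kHz.
k=1: 12.2 kHz, 32.48 kHz.
k=2: 34.54 kHz, 54.82 kHz.
k=3: 56.88 kHz, 77.16 kHz.
Within [24.5 kHz, 56.6 kHz]: 32.48 kHz, 34.54 kHz, 54.82 kHz.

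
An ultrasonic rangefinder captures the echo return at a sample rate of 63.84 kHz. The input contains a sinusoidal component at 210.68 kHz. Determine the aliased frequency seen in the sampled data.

210.68 kHz mod fs = 19.16 kHz.
19.16 kHz ≤ fs/2 = 31.92 kHz, appears at 19.16 kHz.

19.16 kHz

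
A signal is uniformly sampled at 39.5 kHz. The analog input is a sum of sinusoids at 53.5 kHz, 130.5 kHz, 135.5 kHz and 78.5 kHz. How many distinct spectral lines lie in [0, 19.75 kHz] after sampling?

fs/2 = 19.75 kHz.
53.5 kHz mod fs = 14 kHz.
14 kHz ≤ fs/2 = 19.75 kHz, appears at 14 kHz.
130.5 kHz mod fs = 12 kHz.
12 kHz ≤ fs/2 = 19.75 kHz, appears at 12 kHz.
135.5 kHz mod fs = 17 kHz.
17 kHz ≤ fs/2 = 19.75 kHz, appears at 17 kHz.
78.5 kHz mod fs = 39 kHz.
39 kHz > fs/2 = 19.75 kHz, folds to fs − 39 kHz = 0.5 kHz.
Distinct values: {0.5 kHz, 12 kHz, 14 kHz, 17 kHz} → 4.

4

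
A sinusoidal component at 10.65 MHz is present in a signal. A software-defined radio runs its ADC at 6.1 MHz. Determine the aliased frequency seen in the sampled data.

1.55 MHz

10.65 MHz mod fs = 4.55 MHz.
4.55 MHz > fs/2 = 3.05 MHz, folds to fs − 4.55 MHz = 1.55 MHz.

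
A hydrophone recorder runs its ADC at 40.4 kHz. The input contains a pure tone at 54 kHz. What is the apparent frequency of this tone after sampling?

54 kHz mod fs = 13.6 kHz.
13.6 kHz ≤ fs/2 = 20.2 kHz, appears at 13.6 kHz.

13.6 kHz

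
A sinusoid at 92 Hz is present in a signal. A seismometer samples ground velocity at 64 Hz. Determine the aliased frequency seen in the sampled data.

28 Hz

92 Hz mod fs = 28 Hz.
28 Hz ≤ fs/2 = 32 Hz, appears at 28 Hz.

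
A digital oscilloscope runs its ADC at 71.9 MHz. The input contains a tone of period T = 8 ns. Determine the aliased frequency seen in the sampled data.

T = 8 ns → f = 1/T = 125 MHz.
125 MHz mod fs = 53.1 MHz.
53.1 MHz > fs/2 = 35.95 MHz, folds to fs − 53.1 MHz = 18.8 MHz.

18.8 MHz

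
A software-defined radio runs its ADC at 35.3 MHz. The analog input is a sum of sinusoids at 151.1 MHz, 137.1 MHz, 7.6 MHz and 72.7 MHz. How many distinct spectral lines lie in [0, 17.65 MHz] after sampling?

fs/2 = 17.65 MHz.
151.1 MHz mod fs = 9.9 MHz.
9.9 MHz ≤ fs/2 = 17.65 MHz, appears at 9.9 MHz.
137.1 MHz mod fs = 31.2 MHz.
31.2 MHz > fs/2 = 17.65 MHz, folds to fs − 31.2 MHz = 4.1 MHz.
7.6 MHz ≤ fs/2 = 17.65 MHz, passes unchanged.
72.7 MHz mod fs = 2.1 MHz.
2.1 MHz ≤ fs/2 = 17.65 MHz, appears at 2.1 MHz.
Distinct values: {2.1 MHz, 4.1 MHz, 7.6 MHz, 9.9 MHz} → 4.

4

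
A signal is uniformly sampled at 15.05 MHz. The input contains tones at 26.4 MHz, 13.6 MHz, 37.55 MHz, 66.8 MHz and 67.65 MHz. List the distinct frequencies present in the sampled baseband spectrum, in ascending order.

1.45 MHz, 3.7 MHz, 6.6 MHz, 7.45 MHz

fs/2 = 7.525 MHz.
26.4 MHz mod fs = 11.35 MHz.
11.35 MHz > fs/2 = 7.525 MHz, folds to fs − 11.35 MHz = 3.7 MHz.
13.6 MHz > fs/2 = 7.525 MHz, folds to fs − 13.6 MHz = 1.45 MHz.
37.55 MHz mod fs = 7.45 MHz.
7.45 MHz ≤ fs/2 = 7.525 MHz, appears at 7.45 MHz.
66.8 MHz mod fs = 6.6 MHz.
6.6 MHz ≤ fs/2 = 7.525 MHz, appears at 6.6 MHz.
67.65 MHz mod fs = 7.45 MHz.
7.45 MHz ≤ fs/2 = 7.525 MHz, appears at 7.45 MHz.
Distinct values: {1.45 MHz, 3.7 MHz, 6.6 MHz, 7.45 MHz}.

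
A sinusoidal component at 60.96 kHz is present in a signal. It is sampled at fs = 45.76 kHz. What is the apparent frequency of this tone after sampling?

60.96 kHz mod fs = 15.2 kHz.
15.2 kHz ≤ fs/2 = 22.88 kHz, appears at 15.2 kHz.

15.2 kHz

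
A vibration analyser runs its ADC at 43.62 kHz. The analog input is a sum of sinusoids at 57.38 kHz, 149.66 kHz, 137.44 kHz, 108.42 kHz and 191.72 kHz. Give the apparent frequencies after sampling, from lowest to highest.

fs/2 = 21.81 kHz.
57.38 kHz mod fs = 13.76 kHz.
13.76 kHz ≤ fs/2 = 21.81 kHz, appears at 13.76 kHz.
149.66 kHz mod fs = 18.8 kHz.
18.8 kHz ≤ fs/2 = 21.81 kHz, appears at 18.8 kHz.
137.44 kHz mod fs = 6.58 kHz.
6.58 kHz ≤ fs/2 = 21.81 kHz, appears at 6.58 kHz.
108.42 kHz mod fs = 21.18 kHz.
21.18 kHz ≤ fs/2 = 21.81 kHz, appears at 21.18 kHz.
191.72 kHz mod fs = 17.24 kHz.
17.24 kHz ≤ fs/2 = 21.81 kHz, appears at 17.24 kHz.
Distinct values: {6.58 kHz, 13.76 kHz, 17.24 kHz, 18.8 kHz, 21.18 kHz}.

6.58 kHz, 13.76 kHz, 17.24 kHz, 18.8 kHz, 21.18 kHz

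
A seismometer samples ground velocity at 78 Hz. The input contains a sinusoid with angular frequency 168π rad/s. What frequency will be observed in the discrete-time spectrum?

6 Hz

ω = 168π rad/s → f = ω/(2π) = 84 Hz.
84 Hz mod fs = 6 Hz.
6 Hz ≤ fs/2 = 39 Hz, appears at 6 Hz.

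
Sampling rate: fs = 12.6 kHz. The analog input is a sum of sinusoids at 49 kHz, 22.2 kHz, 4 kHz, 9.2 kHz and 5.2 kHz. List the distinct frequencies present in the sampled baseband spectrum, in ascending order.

1.4 kHz, 3 kHz, 3.4 kHz, 4 kHz, 5.2 kHz

fs/2 = 6.3 kHz.
49 kHz mod fs = 11.2 kHz.
11.2 kHz > fs/2 = 6.3 kHz, folds to fs − 11.2 kHz = 1.4 kHz.
22.2 kHz mod fs = 9.6 kHz.
9.6 kHz > fs/2 = 6.3 kHz, folds to fs − 9.6 kHz = 3 kHz.
4 kHz ≤ fs/2 = 6.3 kHz, passes unchanged.
9.2 kHz > fs/2 = 6.3 kHz, folds to fs − 9.2 kHz = 3.4 kHz.
5.2 kHz ≤ fs/2 = 6.3 kHz, passes unchanged.
Distinct values: {1.4 kHz, 3 kHz, 3.4 kHz, 4 kHz, 5.2 kHz}.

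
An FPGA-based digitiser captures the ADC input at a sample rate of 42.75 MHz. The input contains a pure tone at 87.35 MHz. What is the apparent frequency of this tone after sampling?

87.35 MHz mod fs = 1.85 MHz.
1.85 MHz ≤ fs/2 = 21.375 MHz, appears at 1.85 MHz.

1.85 MHz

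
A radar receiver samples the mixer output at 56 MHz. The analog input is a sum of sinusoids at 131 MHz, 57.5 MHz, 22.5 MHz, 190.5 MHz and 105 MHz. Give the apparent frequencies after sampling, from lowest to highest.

1.5 MHz, 7 MHz, 19 MHz, 22.5 MHz

fs/2 = 28 MHz.
131 MHz mod fs = 19 MHz.
19 MHz ≤ fs/2 = 28 MHz, appears at 19 MHz.
57.5 MHz mod fs = 1.5 MHz.
1.5 MHz ≤ fs/2 = 28 MHz, appears at 1.5 MHz.
22.5 MHz ≤ fs/2 = 28 MHz, passes unchanged.
190.5 MHz mod fs = 22.5 MHz.
22.5 MHz ≤ fs/2 = 28 MHz, appears at 22.5 MHz.
105 MHz mod fs = 49 MHz.
49 MHz > fs/2 = 28 MHz, folds to fs − 49 MHz = 7 MHz.
Distinct values: {1.5 MHz, 7 MHz, 19 MHz, 22.5 MHz}.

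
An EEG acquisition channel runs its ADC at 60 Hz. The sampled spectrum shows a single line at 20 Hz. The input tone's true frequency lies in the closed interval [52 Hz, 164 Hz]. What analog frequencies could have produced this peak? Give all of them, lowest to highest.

80 Hz, 100 Hz, 140 Hz, 160 Hz

Frequencies that alias to 20 Hz are k·fs ± 20 Hz for integer k ≥ 0.
k=0: 20 Hz.
k=1: 40 Hz, 80 Hz.
k=2: 100 Hz, 140 Hz.
k=3: 160 Hz, 200 Hz.
k=4: 220 Hz, 260 Hz.
Within [52 Hz, 164 Hz]: 80 Hz, 100 Hz, 140 Hz, 160 Hz.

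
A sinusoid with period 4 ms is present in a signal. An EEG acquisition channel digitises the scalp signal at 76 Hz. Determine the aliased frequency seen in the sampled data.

T = 4 ms → f = 1/T = 250 Hz.
250 Hz mod fs = 22 Hz.
22 Hz ≤ fs/2 = 38 Hz, appears at 22 Hz.

22 Hz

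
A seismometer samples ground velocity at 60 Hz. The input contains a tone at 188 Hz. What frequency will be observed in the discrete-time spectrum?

8 Hz

188 Hz mod fs = 8 Hz.
8 Hz ≤ fs/2 = 30 Hz, appears at 8 Hz.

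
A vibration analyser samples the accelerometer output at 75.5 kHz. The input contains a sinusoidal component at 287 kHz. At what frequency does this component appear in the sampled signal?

15 kHz

287 kHz mod fs = 60.5 kHz.
60.5 kHz > fs/2 = 37.75 kHz, folds to fs − 60.5 kHz = 15 kHz.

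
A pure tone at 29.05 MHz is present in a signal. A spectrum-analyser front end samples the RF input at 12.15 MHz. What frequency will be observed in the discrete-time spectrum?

29.05 MHz mod fs = 4.75 MHz.
4.75 MHz ≤ fs/2 = 6.075 MHz, appears at 4.75 MHz.

4.75 MHz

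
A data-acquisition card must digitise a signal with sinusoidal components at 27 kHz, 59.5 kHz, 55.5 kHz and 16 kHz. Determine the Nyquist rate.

119 kHz

Highest-frequency component: 59.5 kHz.
Nyquist rate = 2 × 59.5 kHz = 119 kHz.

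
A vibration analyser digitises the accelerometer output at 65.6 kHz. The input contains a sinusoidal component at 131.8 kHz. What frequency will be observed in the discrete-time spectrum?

131.8 kHz mod fs = 0.6 kHz.
0.6 kHz ≤ fs/2 = 32.8 kHz, appears at 0.6 kHz.

0.6 kHz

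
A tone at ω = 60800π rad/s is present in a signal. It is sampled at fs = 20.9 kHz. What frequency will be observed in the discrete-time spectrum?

9.5 kHz

ω = 60800π rad/s → f = ω/(2π) = 30400 Hz = 30.4 kHz.
30.4 kHz mod fs = 9.5 kHz.
9.5 kHz ≤ fs/2 = 10.45 kHz, appears at 9.5 kHz.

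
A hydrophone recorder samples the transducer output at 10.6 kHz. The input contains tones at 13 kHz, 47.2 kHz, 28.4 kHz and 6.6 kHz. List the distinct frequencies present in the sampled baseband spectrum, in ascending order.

fs/2 = 5.3 kHz.
13 kHz mod fs = 2.4 kHz.
2.4 kHz ≤ fs/2 = 5.3 kHz, appears at 2.4 kHz.
47.2 kHz mod fs = 4.8 kHz.
4.8 kHz ≤ fs/2 = 5.3 kHz, appears at 4.8 kHz.
28.4 kHz mod fs = 7.2 kHz.
7.2 kHz > fs/2 = 5.3 kHz, folds to fs − 7.2 kHz = 3.4 kHz.
6.6 kHz > fs/2 = 5.3 kHz, folds to fs − 6.6 kHz = 4 kHz.
Distinct values: {2.4 kHz, 3.4 kHz, 4 kHz, 4.8 kHz}.

2.4 kHz, 3.4 kHz, 4 kHz, 4.8 kHz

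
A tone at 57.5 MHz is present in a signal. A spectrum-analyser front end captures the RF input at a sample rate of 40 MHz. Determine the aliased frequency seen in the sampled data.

57.5 MHz mod fs = 17.5 MHz.
17.5 MHz ≤ fs/2 = 20 MHz, appears at 17.5 MHz.

17.5 MHz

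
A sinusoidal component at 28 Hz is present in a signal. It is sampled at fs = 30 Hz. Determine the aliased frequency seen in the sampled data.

2 Hz

28 Hz > fs/2 = 15 Hz, folds to fs − 28 Hz = 2 Hz.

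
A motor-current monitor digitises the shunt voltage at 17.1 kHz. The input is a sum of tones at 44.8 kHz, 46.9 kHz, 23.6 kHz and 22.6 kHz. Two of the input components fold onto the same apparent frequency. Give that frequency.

6.5 kHz

fs/2 = 8.55 kHz.
44.8 kHz mod fs = 10.6 kHz.
10.6 kHz > fs/2 = 8.55 kHz, folds to fs − 10.6 kHz = 6.5 kHz.
46.9 kHz mod fs = 12.7 kHz.
12.7 kHz > fs/2 = 8.55 kHz, folds to fs − 12.7 kHz = 4.4 kHz.
23.6 kHz mod fs = 6.5 kHz.
6.5 kHz ≤ fs/2 = 8.55 kHz, appears at 6.5 kHz.
22.6 kHz mod fs = 5.5 kHz.
5.5 kHz ≤ fs/2 = 8.55 kHz, appears at 5.5 kHz.
23.6 kHz and 44.8 kHz both map to 6.5 kHz.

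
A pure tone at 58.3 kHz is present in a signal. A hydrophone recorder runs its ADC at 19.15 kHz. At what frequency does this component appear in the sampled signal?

0.85 kHz

58.3 kHz mod fs = 0.85 kHz.
0.85 kHz ≤ fs/2 = 9.575 kHz, appears at 0.85 kHz.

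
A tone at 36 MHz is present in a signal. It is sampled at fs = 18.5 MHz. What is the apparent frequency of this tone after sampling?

36 MHz mod fs = 17.5 MHz.
17.5 MHz > fs/2 = 9.25 MHz, folds to fs − 17.5 MHz = 1 MHz.

1 MHz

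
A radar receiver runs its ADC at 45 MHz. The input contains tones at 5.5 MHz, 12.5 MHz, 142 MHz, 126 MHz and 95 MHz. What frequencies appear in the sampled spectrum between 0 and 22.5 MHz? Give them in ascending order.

5 MHz, 5.5 MHz, 7 MHz, 9 MHz, 12.5 MHz

fs/2 = 22.5 MHz.
5.5 MHz ≤ fs/2 = 22.5 MHz, passes unchanged.
12.5 MHz ≤ fs/2 = 22.5 MHz, passes unchanged.
142 MHz mod fs = 7 MHz.
7 MHz ≤ fs/2 = 22.5 MHz, appears at 7 MHz.
126 MHz mod fs = 36 MHz.
36 MHz > fs/2 = 22.5 MHz, folds to fs − 36 MHz = 9 MHz.
95 MHz mod fs = 5 MHz.
5 MHz ≤ fs/2 = 22.5 MHz, appears at 5 MHz.
Distinct values: {5 MHz, 5.5 MHz, 7 MHz, 9 MHz, 12.5 MHz}.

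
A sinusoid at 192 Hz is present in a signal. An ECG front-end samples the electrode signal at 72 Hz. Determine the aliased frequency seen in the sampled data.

24 Hz

192 Hz mod fs = 48 Hz.
48 Hz > fs/2 = 36 Hz, folds to fs − 48 Hz = 24 Hz.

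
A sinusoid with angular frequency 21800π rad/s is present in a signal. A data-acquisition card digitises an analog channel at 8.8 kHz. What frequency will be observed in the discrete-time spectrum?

2.1 kHz

ω = 21800π rad/s → f = ω/(2π) = 10900 Hz = 10.9 kHz.
10.9 kHz mod fs = 2.1 kHz.
2.1 kHz ≤ fs/2 = 4.4 kHz, appears at 2.1 kHz.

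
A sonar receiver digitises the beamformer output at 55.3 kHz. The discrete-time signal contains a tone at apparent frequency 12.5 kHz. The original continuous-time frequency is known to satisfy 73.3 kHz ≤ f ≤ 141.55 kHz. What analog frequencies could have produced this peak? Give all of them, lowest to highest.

98.1 kHz, 123.1 kHz

Frequencies that alias to 12.5 kHz are k·fs ± 12.5 kHz for integer k ≥ 0.
k=0: 12.5 kHz.
k=1: 42.8 kHz, 67.8 kHz.
k=2: 98.1 kHz, 123.1 kHz.
k=3: 153.4 kHz, 178.4 kHz.
Within [73.3 kHz, 141.55 kHz]: 98.1 kHz, 123.1 kHz.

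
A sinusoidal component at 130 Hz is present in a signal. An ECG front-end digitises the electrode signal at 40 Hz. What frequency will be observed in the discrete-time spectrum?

130 Hz mod fs = 10 Hz.
10 Hz ≤ fs/2 = 20 Hz, appears at 10 Hz.

10 Hz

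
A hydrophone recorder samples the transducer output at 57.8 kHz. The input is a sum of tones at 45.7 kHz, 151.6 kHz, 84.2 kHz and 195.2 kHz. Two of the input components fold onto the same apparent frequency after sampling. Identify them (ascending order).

fs/2 = 28.9 kHz.
45.7 kHz > fs/2 = 28.9 kHz, folds to fs − 45.7 kHz = 12.1 kHz.
151.6 kHz mod fs = 36 kHz.
36 kHz > fs/2 = 28.9 kHz, folds to fs − 36 kHz = 21.8 kHz.
84.2 kHz mod fs = 26.4 kHz.
26.4 kHz ≤ fs/2 = 28.9 kHz, appears at 26.4 kHz.
195.2 kHz mod fs = 21.8 kHz.
21.8 kHz ≤ fs/2 = 28.9 kHz, appears at 21.8 kHz.
151.6 kHz and 195.2 kHz both map to 21.8 kHz.

151.6 kHz, 195.2 kHz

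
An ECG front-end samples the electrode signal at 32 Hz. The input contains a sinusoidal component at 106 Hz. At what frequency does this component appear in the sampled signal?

10 Hz

106 Hz mod fs = 10 Hz.
10 Hz ≤ fs/2 = 16 Hz, appears at 10 Hz.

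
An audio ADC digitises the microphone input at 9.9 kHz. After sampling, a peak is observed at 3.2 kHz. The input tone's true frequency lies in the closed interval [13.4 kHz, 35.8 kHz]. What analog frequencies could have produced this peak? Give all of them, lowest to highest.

16.6 kHz, 23 kHz, 26.5 kHz, 32.9 kHz

Frequencies that alias to 3.2 kHz are k·fs ± 3.2 kHz for integer k ≥ 0.
k=0: 3.2 kHz.
k=1: 6.7 kHz, 13.1 kHz.
k=2: 16.6 kHz, 23 kHz.
k=3: 26.5 kHz, 32.9 kHz.
k=4: 36.4 kHz, 42.8 kHz.
Within [13.4 kHz, 35.8 kHz]: 16.6 kHz, 23 kHz, 26.5 kHz, 32.9 kHz.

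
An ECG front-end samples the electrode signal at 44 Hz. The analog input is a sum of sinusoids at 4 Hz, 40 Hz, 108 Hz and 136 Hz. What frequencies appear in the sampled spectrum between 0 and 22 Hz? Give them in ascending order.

fs/2 = 22 Hz.
4 Hz ≤ fs/2 = 22 Hz, passes unchanged.
40 Hz > fs/2 = 22 Hz, folds to fs − 40 Hz = 4 Hz.
108 Hz mod fs = 20 Hz.
20 Hz ≤ fs/2 = 22 Hz, appears at 20 Hz.
136 Hz mod fs = 4 Hz.
4 Hz ≤ fs/2 = 22 Hz, appears at 4 Hz.
Distinct values: {4 Hz, 20 Hz}.

4 Hz, 20 Hz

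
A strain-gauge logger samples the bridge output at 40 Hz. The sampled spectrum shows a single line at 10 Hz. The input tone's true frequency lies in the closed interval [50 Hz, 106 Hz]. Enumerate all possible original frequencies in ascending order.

Frequencies that alias to 10 Hz are k·fs ± 10 Hz for integer k ≥ 0.
k=0: 10 Hz.
k=1: 30 Hz, 50 Hz.
k=2: 70 Hz, 90 Hz.
k=3: 110 Hz, 130 Hz.
Within [50 Hz, 106 Hz]: 50 Hz, 70 Hz, 90 Hz.

50 Hz, 70 Hz, 90 Hz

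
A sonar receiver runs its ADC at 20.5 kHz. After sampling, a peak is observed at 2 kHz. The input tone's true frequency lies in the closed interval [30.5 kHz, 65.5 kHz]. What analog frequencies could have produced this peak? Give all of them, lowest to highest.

Frequencies that alias to 2 kHz are k·fs ± 2 kHz for integer k ≥ 0.
k=0: 2 kHz.
k=1: 18.5 kHz, 22.5 kHz.
k=2: 39 kHz, 43 kHz.
k=3: 59.5 kHz, 63.5 kHz.
k=4: 80 kHz, 84 kHz.
Within [30.5 kHz, 65.5 kHz]: 39 kHz, 43 kHz, 59.5 kHz, 63.5 kHz.

39 kHz, 43 kHz, 59.5 kHz, 63.5 kHz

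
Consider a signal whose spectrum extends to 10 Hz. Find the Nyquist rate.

Nyquist rate = 2 × 10 Hz = 20 Hz.

20 Hz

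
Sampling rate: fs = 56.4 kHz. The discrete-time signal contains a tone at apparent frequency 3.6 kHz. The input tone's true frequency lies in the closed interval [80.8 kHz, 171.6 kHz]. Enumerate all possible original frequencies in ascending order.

109.2 kHz, 116.4 kHz, 165.6 kHz

Frequencies that alias to 3.6 kHz are k·fs ± 3.6 kHz for integer k ≥ 0.
k=0: 3.6 kHz.
k=1: 52.8 kHz, 60 kHz.
k=2: 109.2 kHz, 116.4 kHz.
k=3: 165.6 kHz, 172.8 kHz.
k=4: 222 kHz, 229.2 kHz.
Within [80.8 kHz, 171.6 kHz]: 109.2 kHz, 116.4 kHz, 165.6 kHz.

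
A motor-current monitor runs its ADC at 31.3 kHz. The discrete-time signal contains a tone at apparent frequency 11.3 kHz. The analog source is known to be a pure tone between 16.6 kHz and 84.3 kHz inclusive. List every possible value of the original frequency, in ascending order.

Frequencies that alias to 11.3 kHz are k·fs ± 11.3 kHz for integer k ≥ 0.
k=0: 11.3 kHz.
k=1: 20 kHz, 42.6 kHz.
k=2: 51.3 kHz, 73.9 kHz.
k=3: 82.6 kHz, 105.2 kHz.
k=4: 113.9 kHz, 136.5 kHz.
Within [16.6 kHz, 84.3 kHz]: 20 kHz, 42.6 kHz, 51.3 kHz, 73.9 kHz, 82.6 kHz.

20 kHz, 42.6 kHz, 51.3 kHz, 73.9 kHz, 82.6 kHz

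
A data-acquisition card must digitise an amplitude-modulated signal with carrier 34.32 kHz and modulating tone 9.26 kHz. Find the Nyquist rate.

87.16 kHz

AM sidebands sit at fc ± fm = 25.06 kHz and 43.58 kHz.
Highest-frequency component: 43.58 kHz.
Nyquist rate = 2 × 43.58 kHz = 87.16 kHz.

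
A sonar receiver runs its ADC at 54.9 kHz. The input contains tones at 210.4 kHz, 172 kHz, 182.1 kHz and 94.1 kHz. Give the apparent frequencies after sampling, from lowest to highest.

7.3 kHz, 9.2 kHz, 15.7 kHz, 17.4 kHz

fs/2 = 27.45 kHz.
210.4 kHz mod fs = 45.7 kHz.
45.7 kHz > fs/2 = 27.45 kHz, folds to fs − 45.7 kHz = 9.2 kHz.
172 kHz mod fs = 7.3 kHz.
7.3 kHz ≤ fs/2 = 27.45 kHz, appears at 7.3 kHz.
182.1 kHz mod fs = 17.4 kHz.
17.4 kHz ≤ fs/2 = 27.45 kHz, appears at 17.4 kHz.
94.1 kHz mod fs = 39.2 kHz.
39.2 kHz > fs/2 = 27.45 kHz, folds to fs − 39.2 kHz = 15.7 kHz.
Distinct values: {7.3 kHz, 9.2 kHz, 15.7 kHz, 17.4 kHz}.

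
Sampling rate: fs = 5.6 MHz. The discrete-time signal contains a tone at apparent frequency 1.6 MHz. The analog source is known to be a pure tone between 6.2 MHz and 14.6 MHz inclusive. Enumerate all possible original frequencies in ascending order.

7.2 MHz, 9.6 MHz, 12.8 MHz

Frequencies that alias to 1.6 MHz are k·fs ± 1.6 MHz for integer k ≥ 0.
k=0: 1.6 MHz.
k=1: 4 MHz, 7.2 MHz.
k=2: 9.6 MHz, 12.8 MHz.
k=3: 15.2 MHz, 18.4 MHz.
Within [6.2 MHz, 14.6 MHz]: 7.2 MHz, 9.6 MHz, 12.8 MHz.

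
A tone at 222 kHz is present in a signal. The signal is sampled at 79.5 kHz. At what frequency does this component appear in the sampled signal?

222 kHz mod fs = 63 kHz.
63 kHz > fs/2 = 39.75 kHz, folds to fs − 63 kHz = 16.5 kHz.

16.5 kHz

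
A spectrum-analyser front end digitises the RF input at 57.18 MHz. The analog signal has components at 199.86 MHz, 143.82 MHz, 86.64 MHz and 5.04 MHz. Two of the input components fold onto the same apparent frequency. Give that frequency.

27.72 MHz

fs/2 = 28.59 MHz.
199.86 MHz mod fs = 28.32 MHz.
28.32 MHz ≤ fs/2 = 28.59 MHz, appears at 28.32 MHz.
143.82 MHz mod fs = 29.46 MHz.
29.46 MHz > fs/2 = 28.59 MHz, folds to fs − 29.46 MHz = 27.72 MHz.
86.64 MHz mod fs = 29.46 MHz.
29.46 MHz > fs/2 = 28.59 MHz, folds to fs − 29.46 MHz = 27.72 MHz.
5.04 MHz ≤ fs/2 = 28.59 MHz, passes unchanged.
86.64 MHz and 143.82 MHz both map to 27.72 MHz.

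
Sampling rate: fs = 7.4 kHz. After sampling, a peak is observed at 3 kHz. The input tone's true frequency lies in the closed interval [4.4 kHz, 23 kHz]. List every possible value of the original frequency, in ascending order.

Frequencies that alias to 3 kHz are k·fs ± 3 kHz for integer k ≥ 0.
k=0: 3 kHz.
k=1: 4.4 kHz, 10.4 kHz.
k=2: 11.8 kHz, 17.8 kHz.
k=3: 19.2 kHz, 25.2 kHz.
k=4: 26.6 kHz, 32.6 kHz.
Within [4.4 kHz, 23 kHz]: 4.4 kHz, 10.4 kHz, 11.8 kHz, 17.8 kHz, 19.2 kHz.

4.4 kHz, 10.4 kHz, 11.8 kHz, 17.8 kHz, 19.2 kHz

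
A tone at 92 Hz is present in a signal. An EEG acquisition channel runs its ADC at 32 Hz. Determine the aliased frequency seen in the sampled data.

4 Hz

92 Hz mod fs = 28 Hz.
28 Hz > fs/2 = 16 Hz, folds to fs − 28 Hz = 4 Hz.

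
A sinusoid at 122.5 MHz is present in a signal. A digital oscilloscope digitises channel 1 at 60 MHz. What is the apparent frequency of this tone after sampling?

122.5 MHz mod fs = 2.5 MHz.
2.5 MHz ≤ fs/2 = 30 MHz, appears at 2.5 MHz.

2.5 MHz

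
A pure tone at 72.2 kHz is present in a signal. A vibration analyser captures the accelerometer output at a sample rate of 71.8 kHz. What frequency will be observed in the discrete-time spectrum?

72.2 kHz mod fs = 0.4 kHz.
0.4 kHz ≤ fs/2 = 35.9 kHz, appears at 0.4 kHz.

0.4 kHz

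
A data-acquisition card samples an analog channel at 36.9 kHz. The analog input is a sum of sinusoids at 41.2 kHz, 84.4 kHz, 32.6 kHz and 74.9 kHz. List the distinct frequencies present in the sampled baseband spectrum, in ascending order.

fs/2 = 18.45 kHz.
41.2 kHz mod fs = 4.3 kHz.
4.3 kHz ≤ fs/2 = 18.45 kHz, appears at 4.3 kHz.
84.4 kHz mod fs = 10.6 kHz.
10.6 kHz ≤ fs/2 = 18.45 kHz, appears at 10.6 kHz.
32.6 kHz > fs/2 = 18.45 kHz, folds to fs − 32.6 kHz = 4.3 kHz.
74.9 kHz mod fs = 1.1 kHz.
1.1 kHz ≤ fs/2 = 18.45 kHz, appears at 1.1 kHz.
Distinct values: {1.1 kHz, 4.3 kHz, 10.6 kHz}.

1.1 kHz, 4.3 kHz, 10.6 kHz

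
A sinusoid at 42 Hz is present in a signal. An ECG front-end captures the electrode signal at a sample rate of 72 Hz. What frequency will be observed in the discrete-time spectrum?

30 Hz

42 Hz > fs/2 = 36 Hz, folds to fs − 42 Hz = 30 Hz.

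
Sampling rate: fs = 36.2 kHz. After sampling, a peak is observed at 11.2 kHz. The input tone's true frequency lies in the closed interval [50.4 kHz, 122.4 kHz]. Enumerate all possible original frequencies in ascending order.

61.2 kHz, 83.6 kHz, 97.4 kHz, 119.8 kHz

Frequencies that alias to 11.2 kHz are k·fs ± 11.2 kHz for integer k ≥ 0.
k=0: 11.2 kHz.
k=1: 25 kHz, 47.4 kHz.
k=2: 61.2 kHz, 83.6 kHz.
k=3: 97.4 kHz, 119.8 kHz.
k=4: 133.6 kHz, 156 kHz.
Within [50.4 kHz, 122.4 kHz]: 61.2 kHz, 83.6 kHz, 97.4 kHz, 119.8 kHz.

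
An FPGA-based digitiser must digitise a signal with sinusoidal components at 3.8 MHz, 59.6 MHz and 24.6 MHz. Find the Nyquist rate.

Highest-frequency component: 59.6 MHz.
Nyquist rate = 2 × 59.6 MHz = 119.2 MHz.

119.2 MHz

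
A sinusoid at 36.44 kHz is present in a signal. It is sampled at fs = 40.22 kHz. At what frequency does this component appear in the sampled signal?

36.44 kHz > fs/2 = 20.11 kHz, folds to fs − 36.44 kHz = 3.78 kHz.

3.78 kHz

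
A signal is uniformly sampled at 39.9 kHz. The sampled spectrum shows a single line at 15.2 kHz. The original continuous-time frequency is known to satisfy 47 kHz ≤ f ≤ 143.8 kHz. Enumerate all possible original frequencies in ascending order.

Frequencies that alias to 15.2 kHz are k·fs ± 15.2 kHz for integer k ≥ 0.
k=0: 15.2 kHz.
k=1: 24.7 kHz, 55.1 kHz.
k=2: 64.6 kHz, 95 kHz.
k=3: 104.5 kHz, 134.9 kHz.
k=4: 144.4 kHz, 174.8 kHz.
Within [47 kHz, 143.8 kHz]: 55.1 kHz, 64.6 kHz, 95 kHz, 104.5 kHz, 134.9 kHz.

55.1 kHz, 64.6 kHz, 95 kHz, 104.5 kHz, 134.9 kHz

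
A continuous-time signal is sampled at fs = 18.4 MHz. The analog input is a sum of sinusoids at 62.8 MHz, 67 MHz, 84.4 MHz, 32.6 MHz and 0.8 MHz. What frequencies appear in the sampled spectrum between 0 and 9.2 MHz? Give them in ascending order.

0.8 MHz, 4.2 MHz, 6.6 MHz, 7.6 MHz

fs/2 = 9.2 MHz.
62.8 MHz mod fs = 7.6 MHz.
7.6 MHz ≤ fs/2 = 9.2 MHz, appears at 7.6 MHz.
67 MHz mod fs = 11.8 MHz.
11.8 MHz > fs/2 = 9.2 MHz, folds to fs − 11.8 MHz = 6.6 MHz.
84.4 MHz mod fs = 10.8 MHz.
10.8 MHz > fs/2 = 9.2 MHz, folds to fs − 10.8 MHz = 7.6 MHz.
32.6 MHz mod fs = 14.2 MHz.
14.2 MHz > fs/2 = 9.2 MHz, folds to fs − 14.2 MHz = 4.2 MHz.
0.8 MHz ≤ fs/2 = 9.2 MHz, passes unchanged.
Distinct values: {0.8 MHz, 4.2 MHz, 6.6 MHz, 7.6 MHz}.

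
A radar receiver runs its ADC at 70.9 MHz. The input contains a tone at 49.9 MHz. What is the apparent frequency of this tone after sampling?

49.9 MHz > fs/2 = 35.45 MHz, folds to fs − 49.9 MHz = 21 MHz.

21 MHz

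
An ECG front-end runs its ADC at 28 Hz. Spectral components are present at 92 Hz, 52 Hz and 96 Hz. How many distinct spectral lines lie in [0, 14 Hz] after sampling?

fs/2 = 14 Hz.
92 Hz mod fs = 8 Hz.
8 Hz ≤ fs/2 = 14 Hz, appears at 8 Hz.
52 Hz mod fs = 24 Hz.
24 Hz > fs/2 = 14 Hz, folds to fs − 24 Hz = 4 Hz.
96 Hz mod fs = 12 Hz.
12 Hz ≤ fs/2 = 14 Hz, appears at 12 Hz.
Distinct values: {4 Hz, 8 Hz, 12 Hz} → 3.

3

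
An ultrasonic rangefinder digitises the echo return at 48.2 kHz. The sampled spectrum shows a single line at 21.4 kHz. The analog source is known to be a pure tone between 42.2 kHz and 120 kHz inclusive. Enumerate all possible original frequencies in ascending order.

69.6 kHz, 75 kHz, 117.8 kHz

Frequencies that alias to 21.4 kHz are k·fs ± 21.4 kHz for integer k ≥ 0.
k=0: 21.4 kHz.
k=1: 26.8 kHz, 69.6 kHz.
k=2: 75 kHz, 117.8 kHz.
k=3: 123.2 kHz, 166 kHz.
Within [42.2 kHz, 120 kHz]: 69.6 kHz, 75 kHz, 117.8 kHz.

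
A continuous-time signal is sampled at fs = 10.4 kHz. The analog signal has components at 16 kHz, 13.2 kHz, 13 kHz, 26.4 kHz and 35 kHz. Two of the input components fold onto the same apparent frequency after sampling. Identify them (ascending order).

fs/2 = 5.2 kHz.
16 kHz mod fs = 5.6 kHz.
5.6 kHz > fs/2 = 5.2 kHz, folds to fs − 5.6 kHz = 4.8 kHz.
13.2 kHz mod fs = 2.8 kHz.
2.8 kHz ≤ fs/2 = 5.2 kHz, appears at 2.8 kHz.
13 kHz mod fs = 2.6 kHz.
2.6 kHz ≤ fs/2 = 5.2 kHz, appears at 2.6 kHz.
26.4 kHz mod fs = 5.6 kHz.
5.6 kHz > fs/2 = 5.2 kHz, folds to fs − 5.6 kHz = 4.8 kHz.
35 kHz mod fs = 3.8 kHz.
3.8 kHz ≤ fs/2 = 5.2 kHz, appears at 3.8 kHz.
16 kHz and 26.4 kHz both map to 4.8 kHz.

16 kHz, 26.4 kHz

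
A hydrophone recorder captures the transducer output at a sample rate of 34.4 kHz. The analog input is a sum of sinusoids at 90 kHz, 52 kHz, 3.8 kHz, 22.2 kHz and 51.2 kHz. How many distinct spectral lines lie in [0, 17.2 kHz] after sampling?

4

fs/2 = 17.2 kHz.
90 kHz mod fs = 21.2 kHz.
21.2 kHz > fs/2 = 17.2 kHz, folds to fs − 21.2 kHz = 13.2 kHz.
52 kHz mod fs = 17.6 kHz.
17.6 kHz > fs/2 = 17.2 kHz, folds to fs − 17.6 kHz = 16.8 kHz.
3.8 kHz ≤ fs/2 = 17.2 kHz, passes unchanged.
22.2 kHz > fs/2 = 17.2 kHz, folds to fs − 22.2 kHz = 12.2 kHz.
51.2 kHz mod fs = 16.8 kHz.
16.8 kHz ≤ fs/2 = 17.2 kHz, appears at 16.8 kHz.
Distinct values: {3.8 kHz, 12.2 kHz, 13.2 kHz, 16.8 kHz} → 4.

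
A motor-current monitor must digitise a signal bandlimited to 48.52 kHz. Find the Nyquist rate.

97.04 kHz

Nyquist rate = 2 × 48.52 kHz = 97.04 kHz.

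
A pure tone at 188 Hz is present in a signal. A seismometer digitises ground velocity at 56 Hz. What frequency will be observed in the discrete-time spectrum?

20 Hz

188 Hz mod fs = 20 Hz.
20 Hz ≤ fs/2 = 28 Hz, appears at 20 Hz.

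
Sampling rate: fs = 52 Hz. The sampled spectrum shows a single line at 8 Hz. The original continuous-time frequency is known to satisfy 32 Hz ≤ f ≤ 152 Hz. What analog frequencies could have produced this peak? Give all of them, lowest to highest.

44 Hz, 60 Hz, 96 Hz, 112 Hz, 148 Hz

Frequencies that alias to 8 Hz are k·fs ± 8 Hz for integer k ≥ 0.
k=0: 8 Hz.
k=1: 44 Hz, 60 Hz.
k=2: 96 Hz, 112 Hz.
k=3: 148 Hz, 164 Hz.
k=4: 200 Hz, 216 Hz.
Within [32 Hz, 152 Hz]: 44 Hz, 60 Hz, 96 Hz, 112 Hz, 148 Hz.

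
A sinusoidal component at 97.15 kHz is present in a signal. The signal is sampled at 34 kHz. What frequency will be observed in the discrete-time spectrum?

4.85 kHz

97.15 kHz mod fs = 29.15 kHz.
29.15 kHz > fs/2 = 17 kHz, folds to fs − 29.15 kHz = 4.85 kHz.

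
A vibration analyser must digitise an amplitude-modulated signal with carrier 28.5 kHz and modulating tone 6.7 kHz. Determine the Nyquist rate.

AM sidebands sit at fc ± fm = 21.8 kHz and 35.2 kHz.
Highest-frequency component: 35.2 kHz.
Nyquist rate = 2 × 35.2 kHz = 70.4 kHz.

70.4 kHz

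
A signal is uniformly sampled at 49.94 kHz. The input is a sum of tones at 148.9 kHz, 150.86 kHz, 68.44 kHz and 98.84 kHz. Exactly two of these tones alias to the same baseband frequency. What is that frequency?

fs/2 = 24.97 kHz.
148.9 kHz mod fs = 49.02 kHz.
49.02 kHz > fs/2 = 24.97 kHz, folds to fs − 49.02 kHz = 0.92 kHz.
150.86 kHz mod fs = 1.04 kHz.
1.04 kHz ≤ fs/2 = 24.97 kHz, appears at 1.04 kHz.
68.44 kHz mod fs = 18.5 kHz.
18.5 kHz ≤ fs/2 = 24.97 kHz, appears at 18.5 kHz.
98.84 kHz mod fs = 48.9 kHz.
48.9 kHz > fs/2 = 24.97 kHz, folds to fs − 48.9 kHz = 1.04 kHz.
98.84 kHz and 150.86 kHz both map to 1.04 kHz.

1.04 kHz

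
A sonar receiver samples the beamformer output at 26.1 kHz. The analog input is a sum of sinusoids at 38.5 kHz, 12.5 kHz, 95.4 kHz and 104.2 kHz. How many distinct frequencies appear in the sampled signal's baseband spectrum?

4

fs/2 = 13.05 kHz.
38.5 kHz mod fs = 12.4 kHz.
12.4 kHz ≤ fs/2 = 13.05 kHz, appears at 12.4 kHz.
12.5 kHz ≤ fs/2 = 13.05 kHz, passes unchanged.
95.4 kHz mod fs = 17.1 kHz.
17.1 kHz > fs/2 = 13.05 kHz, folds to fs − 17.1 kHz = 9 kHz.
104.2 kHz mod fs = 25.9 kHz.
25.9 kHz > fs/2 = 13.05 kHz, folds to fs − 25.9 kHz = 0.2 kHz.
Distinct values: {0.2 kHz, 9 kHz, 12.4 kHz, 12.5 kHz} → 4.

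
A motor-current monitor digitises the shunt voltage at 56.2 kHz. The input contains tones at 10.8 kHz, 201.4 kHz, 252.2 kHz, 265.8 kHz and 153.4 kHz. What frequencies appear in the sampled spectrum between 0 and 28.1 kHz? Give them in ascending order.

10.8 kHz, 15.2 kHz, 23.4 kHz, 27.4 kHz

fs/2 = 28.1 kHz.
10.8 kHz ≤ fs/2 = 28.1 kHz, passes unchanged.
201.4 kHz mod fs = 32.8 kHz.
32.8 kHz > fs/2 = 28.1 kHz, folds to fs − 32.8 kHz = 23.4 kHz.
252.2 kHz mod fs = 27.4 kHz.
27.4 kHz ≤ fs/2 = 28.1 kHz, appears at 27.4 kHz.
265.8 kHz mod fs = 41 kHz.
41 kHz > fs/2 = 28.1 kHz, folds to fs − 41 kHz = 15.2 kHz.
153.4 kHz mod fs = 41 kHz.
41 kHz > fs/2 = 28.1 kHz, folds to fs − 41 kHz = 15.2 kHz.
Distinct values: {10.8 kHz, 15.2 kHz, 23.4 kHz, 27.4 kHz}.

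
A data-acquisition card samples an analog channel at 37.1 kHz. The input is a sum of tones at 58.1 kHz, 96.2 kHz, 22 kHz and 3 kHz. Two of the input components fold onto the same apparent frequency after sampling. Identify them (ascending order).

fs/2 = 18.55 kHz.
58.1 kHz mod fs = 21 kHz.
21 kHz > fs/2 = 18.55 kHz, folds to fs − 21 kHz = 16.1 kHz.
96.2 kHz mod fs = 22 kHz.
22 kHz > fs/2 = 18.55 kHz, folds to fs − 22 kHz = 15.1 kHz.
22 kHz > fs/2 = 18.55 kHz, folds to fs − 22 kHz = 15.1 kHz.
3 kHz ≤ fs/2 = 18.55 kHz, passes unchanged.
22 kHz and 96.2 kHz both map to 15.1 kHz.

22 kHz, 96.2 kHz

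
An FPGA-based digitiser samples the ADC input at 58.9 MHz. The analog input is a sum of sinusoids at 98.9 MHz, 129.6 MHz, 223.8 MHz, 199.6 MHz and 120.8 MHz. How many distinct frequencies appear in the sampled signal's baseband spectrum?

4

fs/2 = 29.45 MHz.
98.9 MHz mod fs = 40 MHz.
40 MHz > fs/2 = 29.45 MHz, folds to fs − 40 MHz = 18.9 MHz.
129.6 MHz mod fs = 11.8 MHz.
11.8 MHz ≤ fs/2 = 29.45 MHz, appears at 11.8 MHz.
223.8 MHz mod fs = 47.1 MHz.
47.1 MHz > fs/2 = 29.45 MHz, folds to fs − 47.1 MHz = 11.8 MHz.
199.6 MHz mod fs = 22.9 MHz.
22.9 MHz ≤ fs/2 = 29.45 MHz, appears at 22.9 MHz.
120.8 MHz mod fs = 3 MHz.
3 MHz ≤ fs/2 = 29.45 MHz, appears at 3 MHz.
Distinct values: {3 MHz, 11.8 MHz, 18.9 MHz, 22.9 MHz} → 4.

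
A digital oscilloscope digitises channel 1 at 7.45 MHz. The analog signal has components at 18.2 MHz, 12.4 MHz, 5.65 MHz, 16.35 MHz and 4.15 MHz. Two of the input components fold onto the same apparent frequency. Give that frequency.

fs/2 = 3.725 MHz.
18.2 MHz mod fs = 3.3 MHz.
3.3 MHz ≤ fs/2 = 3.725 MHz, appears at 3.3 MHz.
12.4 MHz mod fs = 4.95 MHz.
4.95 MHz > fs/2 = 3.725 MHz, folds to fs − 4.95 MHz = 2.5 MHz.
5.65 MHz > fs/2 = 3.725 MHz, folds to fs − 5.65 MHz = 1.8 MHz.
16.35 MHz mod fs = 1.45 MHz.
1.45 MHz ≤ fs/2 = 3.725 MHz, appears at 1.45 MHz.
4.15 MHz > fs/2 = 3.725 MHz, folds to fs − 4.15 MHz = 3.3 MHz.
4.15 MHz and 18.2 MHz both map to 3.3 MHz.

3.3 MHz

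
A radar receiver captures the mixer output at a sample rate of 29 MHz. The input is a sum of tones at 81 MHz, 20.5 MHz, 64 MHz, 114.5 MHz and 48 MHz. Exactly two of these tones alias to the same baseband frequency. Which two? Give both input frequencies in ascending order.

fs/2 = 14.5 MHz.
81 MHz mod fs = 23 MHz.
23 MHz > fs/2 = 14.5 MHz, folds to fs − 23 MHz = 6 MHz.
20.5 MHz > fs/2 = 14.5 MHz, folds to fs − 20.5 MHz = 8.5 MHz.
64 MHz mod fs = 6 MHz.
6 MHz ≤ fs/2 = 14.5 MHz, appears at 6 MHz.
114.5 MHz mod fs = 27.5 MHz.
27.5 MHz > fs/2 = 14.5 MHz, folds to fs − 27.5 MHz = 1.5 MHz.
48 MHz mod fs = 19 MHz.
19 MHz > fs/2 = 14.5 MHz, folds to fs − 19 MHz = 10 MHz.
64 MHz and 81 MHz both map to 6 MHz.

64 MHz, 81 MHz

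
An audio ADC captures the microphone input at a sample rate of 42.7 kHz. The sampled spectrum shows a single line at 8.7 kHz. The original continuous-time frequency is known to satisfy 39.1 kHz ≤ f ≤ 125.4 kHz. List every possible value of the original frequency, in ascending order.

51.4 kHz, 76.7 kHz, 94.1 kHz, 119.4 kHz

Frequencies that alias to 8.7 kHz are k·fs ± 8.7 kHz for integer k ≥ 0.
k=0: 8.7 kHz.
k=1: 34 kHz, 51.4 kHz.
k=2: 76.7 kHz, 94.1 kHz.
k=3: 119.4 kHz, 136.8 kHz.
k=4: 162.1 kHz, 179.5 kHz.
Within [39.1 kHz, 125.4 kHz]: 51.4 kHz, 76.7 kHz, 94.1 kHz, 119.4 kHz.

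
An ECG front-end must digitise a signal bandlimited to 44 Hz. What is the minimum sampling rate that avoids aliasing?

Nyquist rate = 2 × 44 Hz = 88 Hz.

88 Hz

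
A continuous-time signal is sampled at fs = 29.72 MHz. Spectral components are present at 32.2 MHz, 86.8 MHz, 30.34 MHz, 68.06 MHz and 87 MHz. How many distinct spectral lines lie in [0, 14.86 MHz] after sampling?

fs/2 = 14.86 MHz.
32.2 MHz mod fs = 2.48 MHz.
2.48 MHz ≤ fs/2 = 14.86 MHz, appears at 2.48 MHz.
86.8 MHz mod fs = 27.36 MHz.
27.36 MHz > fs/2 = 14.86 MHz, folds to fs − 27.36 MHz = 2.36 MHz.
30.34 MHz mod fs = 0.62 MHz.
0.62 MHz ≤ fs/2 = 14.86 MHz, appears at 0.62 MHz.
68.06 MHz mod fs = 8.62 MHz.
8.62 MHz ≤ fs/2 = 14.86 MHz, appears at 8.62 MHz.
87 MHz mod fs = 27.56 MHz.
27.56 MHz > fs/2 = 14.86 MHz, folds to fs − 27.56 MHz = 2.16 MHz.
Distinct values: {0.62 MHz, 2.16 MHz, 2.36 MHz, 2.48 MHz, 8.62 MHz} → 5.

5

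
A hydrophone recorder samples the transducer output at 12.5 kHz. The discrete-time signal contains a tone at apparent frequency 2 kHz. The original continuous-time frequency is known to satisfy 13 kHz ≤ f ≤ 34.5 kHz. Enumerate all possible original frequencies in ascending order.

14.5 kHz, 23 kHz, 27 kHz

Frequencies that alias to 2 kHz are k·fs ± 2 kHz for integer k ≥ 0.
k=0: 2 kHz.
k=1: 10.5 kHz, 14.5 kHz.
k=2: 23 kHz, 27 kHz.
k=3: 35.5 kHz, 39.5 kHz.
Within [13 kHz, 34.5 kHz]: 14.5 kHz, 23 kHz, 27 kHz.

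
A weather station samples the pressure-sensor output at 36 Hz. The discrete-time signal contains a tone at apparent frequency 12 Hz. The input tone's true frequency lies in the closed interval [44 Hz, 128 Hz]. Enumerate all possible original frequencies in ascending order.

Frequencies that alias to 12 Hz are k·fs ± 12 Hz for integer k ≥ 0.
k=0: 12 Hz.
k=1: 24 Hz, 48 Hz.
k=2: 60 Hz, 84 Hz.
k=3: 96 Hz, 120 Hz.
k=4: 132 Hz, 156 Hz.
Within [44 Hz, 128 Hz]: 48 Hz, 60 Hz, 84 Hz, 96 Hz, 120 Hz.

48 Hz, 60 Hz, 84 Hz, 96 Hz, 120 Hz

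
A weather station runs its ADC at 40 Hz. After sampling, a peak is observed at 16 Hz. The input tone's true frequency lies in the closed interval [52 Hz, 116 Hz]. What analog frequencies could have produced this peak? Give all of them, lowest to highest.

Frequencies that alias to 16 Hz are k·fs ± 16 Hz for integer k ≥ 0.
k=0: 16 Hz.
k=1: 24 Hz, 56 Hz.
k=2: 64 Hz, 96 Hz.
k=3: 104 Hz, 136 Hz.
k=4: 144 Hz, 176 Hz.
Within [52 Hz, 116 Hz]: 56 Hz, 64 Hz, 96 Hz, 104 Hz.

56 Hz, 64 Hz, 96 Hz, 104 Hz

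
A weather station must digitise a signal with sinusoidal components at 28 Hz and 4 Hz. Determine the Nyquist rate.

56 Hz

Highest-frequency component: 28 Hz.
Nyquist rate = 2 × 28 Hz = 56 Hz.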